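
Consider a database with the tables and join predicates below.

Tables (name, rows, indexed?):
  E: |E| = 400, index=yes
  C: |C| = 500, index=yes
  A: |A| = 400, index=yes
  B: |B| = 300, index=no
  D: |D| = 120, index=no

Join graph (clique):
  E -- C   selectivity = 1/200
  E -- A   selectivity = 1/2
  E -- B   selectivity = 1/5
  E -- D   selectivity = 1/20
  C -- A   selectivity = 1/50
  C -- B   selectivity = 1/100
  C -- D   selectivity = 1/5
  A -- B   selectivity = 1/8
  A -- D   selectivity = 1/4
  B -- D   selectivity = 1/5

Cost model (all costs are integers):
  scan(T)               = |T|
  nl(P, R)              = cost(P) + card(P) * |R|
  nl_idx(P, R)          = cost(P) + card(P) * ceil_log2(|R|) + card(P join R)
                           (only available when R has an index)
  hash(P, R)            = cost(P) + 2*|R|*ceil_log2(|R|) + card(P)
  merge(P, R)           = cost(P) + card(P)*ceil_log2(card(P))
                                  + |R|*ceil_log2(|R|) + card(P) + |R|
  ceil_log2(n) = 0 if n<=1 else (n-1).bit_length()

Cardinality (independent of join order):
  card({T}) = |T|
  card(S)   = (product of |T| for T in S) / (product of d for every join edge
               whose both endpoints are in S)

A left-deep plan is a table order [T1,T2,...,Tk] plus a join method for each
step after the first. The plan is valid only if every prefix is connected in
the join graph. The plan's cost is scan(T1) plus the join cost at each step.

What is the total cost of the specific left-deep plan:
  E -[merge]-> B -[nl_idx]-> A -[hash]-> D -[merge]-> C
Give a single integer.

4850080

step 1: scan E: cost=400, card=400
step 2: join B via merge
    card(P join B) = 400*300/(5) = 24000
    cost = 400 + 400*9 + 300*9 + 400 + 300 = 7400
step 3: join A via nl_idx
    card(P join A) = 24000*400/(2*8) = 600000
    cost = 7400 + 24000*9 + 600000 = 823400
step 4: join D via hash
    card(P join D) = 600000*120/(20*4*5) = 180000
    cost = 823400 + 2*120*7 + 600000 = 1425080
step 5: join C via merge
    card(P join C) = 180000*500/(200*50*100*5) = 18
    cost = 1425080 + 180000*18 + 500*9 + 180000 + 500 = 4850080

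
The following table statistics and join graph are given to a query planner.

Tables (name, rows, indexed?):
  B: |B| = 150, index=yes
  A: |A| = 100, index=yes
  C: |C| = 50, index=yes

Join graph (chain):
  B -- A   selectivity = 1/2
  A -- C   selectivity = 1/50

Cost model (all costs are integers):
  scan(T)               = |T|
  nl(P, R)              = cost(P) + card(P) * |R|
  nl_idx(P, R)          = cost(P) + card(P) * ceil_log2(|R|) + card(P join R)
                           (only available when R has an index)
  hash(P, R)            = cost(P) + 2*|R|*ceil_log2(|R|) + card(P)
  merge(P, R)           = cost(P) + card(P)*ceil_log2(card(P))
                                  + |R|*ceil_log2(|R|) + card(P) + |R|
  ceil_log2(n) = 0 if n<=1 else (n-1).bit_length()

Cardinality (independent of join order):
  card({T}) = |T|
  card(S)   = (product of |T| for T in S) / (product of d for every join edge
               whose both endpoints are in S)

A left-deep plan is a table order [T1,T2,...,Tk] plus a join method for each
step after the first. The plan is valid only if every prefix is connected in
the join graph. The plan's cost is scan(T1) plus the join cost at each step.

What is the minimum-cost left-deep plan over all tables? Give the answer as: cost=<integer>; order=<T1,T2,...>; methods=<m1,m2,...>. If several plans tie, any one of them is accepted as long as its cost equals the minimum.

cost=2650; order=C,A,B; methods=nl_idx,merge

Selinger DP (subsets sized 1..n):
  {B}: scan cost=150, card=150
  {A}: scan cost=100, card=100
  {C}: scan cost=50, card=50
  {AB}: card=7500; try (A,hash)→1700, (B,merge)→2250, (A,merge)→2300, (B,hash)→2600, (B,nl_idx)→8400, (A,nl_idx)→8700 …(+2); best=1700 via (A,hash)
  {AC}: card=100; try (A,nl_idx)→500, (C,hash)→800, (C,nl_idx)→800, (A,merge)→1200, (C,merge)→1250, (A,hash)→1500 …(+2); best=500 via (A,nl_idx)
  {ABC}: card=7500; try (B,merge)→2650, (B,hash)→3000, (B,nl_idx)→8800, (C,hash)→9800, (B,nl)→15500, (C,nl_idx)→54200 …(+2); best=2650 via (B,merge)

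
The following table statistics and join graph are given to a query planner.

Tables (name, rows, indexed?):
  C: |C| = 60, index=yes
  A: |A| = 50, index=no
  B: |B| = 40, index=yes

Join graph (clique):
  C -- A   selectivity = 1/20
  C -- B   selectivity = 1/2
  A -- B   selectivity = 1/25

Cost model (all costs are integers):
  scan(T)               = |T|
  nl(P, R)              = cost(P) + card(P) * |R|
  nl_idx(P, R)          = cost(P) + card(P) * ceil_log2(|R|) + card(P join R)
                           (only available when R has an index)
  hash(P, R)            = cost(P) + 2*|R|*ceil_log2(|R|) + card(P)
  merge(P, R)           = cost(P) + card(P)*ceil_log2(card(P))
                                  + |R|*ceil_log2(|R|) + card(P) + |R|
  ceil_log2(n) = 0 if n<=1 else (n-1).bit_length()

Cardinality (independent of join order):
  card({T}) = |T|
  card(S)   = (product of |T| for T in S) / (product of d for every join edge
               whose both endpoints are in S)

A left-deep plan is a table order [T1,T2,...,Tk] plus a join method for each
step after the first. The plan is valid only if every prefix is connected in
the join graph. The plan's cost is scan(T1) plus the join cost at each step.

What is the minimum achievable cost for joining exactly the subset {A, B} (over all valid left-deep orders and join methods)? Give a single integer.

Selinger DP over subsets of {A,B}:
  {A}: scan cost=50, card=50
  {B}: scan cost=40, card=40
  {AB}: card=80; try (B,nl_idx)→430, (B,hash)→580, (A,merge)→670, (B,merge)→680, (A,hash)→680, (A,nl)→2040 …(+1); best=430 via (B,nl_idx)

430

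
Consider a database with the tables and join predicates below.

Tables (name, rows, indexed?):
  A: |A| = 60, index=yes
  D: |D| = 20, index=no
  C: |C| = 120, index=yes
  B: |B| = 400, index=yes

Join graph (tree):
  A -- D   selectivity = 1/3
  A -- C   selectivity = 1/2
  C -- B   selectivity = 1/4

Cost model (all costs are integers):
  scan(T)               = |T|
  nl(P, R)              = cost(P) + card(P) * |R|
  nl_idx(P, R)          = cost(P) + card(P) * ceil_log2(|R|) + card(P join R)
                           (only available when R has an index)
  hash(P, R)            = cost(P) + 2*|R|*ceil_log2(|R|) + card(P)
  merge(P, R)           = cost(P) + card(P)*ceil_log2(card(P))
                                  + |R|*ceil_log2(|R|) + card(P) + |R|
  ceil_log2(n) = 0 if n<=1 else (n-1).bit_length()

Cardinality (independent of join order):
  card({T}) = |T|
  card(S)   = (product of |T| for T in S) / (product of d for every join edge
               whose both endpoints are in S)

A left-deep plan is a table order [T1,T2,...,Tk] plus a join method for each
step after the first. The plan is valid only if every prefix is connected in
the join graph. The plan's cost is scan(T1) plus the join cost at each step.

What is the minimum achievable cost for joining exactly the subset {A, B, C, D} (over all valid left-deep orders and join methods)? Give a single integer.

33600

Selinger DP over subsets of {A,B,C,D}:
  {A}: scan cost=60, card=60
  {D}: scan cost=20, card=20
  {C}: scan cost=120, card=120
  {B}: scan cost=400, card=400
  {AD}: card=400; try (D,hash)→320, (A,nl_idx)→540, (A,merge)→560, (D,merge)→600, (A,hash)→760, (A,nl)→1220 …(+1); best=320 via (D,hash)
  {AC}: card=3600; try (A,hash)→960, (C,merge)→1440, (A,merge)→1500, (C,hash)→1800, (C,nl_idx)→4080, (A,nl_idx)→4440 …(+2); best=960 via (A,hash)
  {BC}: card=12000; try (C,hash)→2480, (B,merge)→5080, (C,merge)→5360, (B,hash)→7440, (B,nl_idx)→13200, (C,nl_idx)→15200 …(+2); best=2480 via (C,hash)
  {ACD}: card=24000; try (C,hash)→2400, (D,hash)→4760, (C,merge)→5280, (C,nl_idx)→27120, (D,merge)→47880, (C,nl)→48320 …(+1); best=2400 via (C,hash)
  {ABC}: card=360000; try (B,hash)→11760, (A,hash)→15200, (B,merge)→51760, (A,merge)→182900, (B,nl_idx)→393360, (A,nl_idx)→434480 …(+2); best=11760 via (B,hash)
  {ABCD}: card=2400000; try (B,hash)→33600, (D,hash)→371960, (B,merge)→390400, (B,nl_idx)→2618400, (D,nl)→7211760, (D,merge)→7211880 …(+1); best=33600 via (B,hash)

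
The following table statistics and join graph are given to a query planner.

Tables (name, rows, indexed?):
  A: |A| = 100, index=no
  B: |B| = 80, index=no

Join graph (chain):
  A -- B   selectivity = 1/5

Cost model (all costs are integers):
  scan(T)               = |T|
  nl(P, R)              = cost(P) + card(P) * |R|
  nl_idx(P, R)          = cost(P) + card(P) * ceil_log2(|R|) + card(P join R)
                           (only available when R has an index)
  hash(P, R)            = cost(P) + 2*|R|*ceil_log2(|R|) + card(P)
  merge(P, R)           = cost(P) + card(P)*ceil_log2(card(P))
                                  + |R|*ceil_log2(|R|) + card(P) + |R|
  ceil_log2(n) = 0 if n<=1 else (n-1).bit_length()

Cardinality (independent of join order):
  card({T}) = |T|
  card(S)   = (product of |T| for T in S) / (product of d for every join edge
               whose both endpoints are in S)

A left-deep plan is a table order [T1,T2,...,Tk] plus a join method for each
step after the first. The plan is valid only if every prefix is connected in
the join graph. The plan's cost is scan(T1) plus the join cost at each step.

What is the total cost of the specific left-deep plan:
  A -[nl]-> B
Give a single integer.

step 1: scan A: cost=100, card=100
step 2: join B via nl
    card(P join B) = 100*80/(5) = 1600
    cost = 100 + 100*80 = 8100

8100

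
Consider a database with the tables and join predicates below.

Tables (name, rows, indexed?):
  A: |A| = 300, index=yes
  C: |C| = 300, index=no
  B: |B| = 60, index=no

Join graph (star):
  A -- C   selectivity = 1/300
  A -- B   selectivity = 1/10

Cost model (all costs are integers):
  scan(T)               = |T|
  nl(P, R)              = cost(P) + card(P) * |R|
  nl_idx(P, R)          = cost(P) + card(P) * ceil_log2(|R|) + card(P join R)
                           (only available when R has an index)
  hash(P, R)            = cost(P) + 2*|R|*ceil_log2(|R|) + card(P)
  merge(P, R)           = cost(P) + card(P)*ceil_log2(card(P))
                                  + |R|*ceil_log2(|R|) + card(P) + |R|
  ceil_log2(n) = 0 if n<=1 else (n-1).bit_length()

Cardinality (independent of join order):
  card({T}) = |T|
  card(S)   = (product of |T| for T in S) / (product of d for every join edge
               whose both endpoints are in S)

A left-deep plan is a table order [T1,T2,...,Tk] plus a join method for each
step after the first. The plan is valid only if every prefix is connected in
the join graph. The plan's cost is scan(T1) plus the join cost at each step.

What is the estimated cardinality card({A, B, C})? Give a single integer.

1800

Tables in S: A(300), B(60), C(300)
Edges inside S: A-C(d=300), A-B(d=10)
numerator = 300 * 60 * 300 = 5400000
denominator = 300 * 10 = 3000
card(S) = 5400000 / 3000 = 1800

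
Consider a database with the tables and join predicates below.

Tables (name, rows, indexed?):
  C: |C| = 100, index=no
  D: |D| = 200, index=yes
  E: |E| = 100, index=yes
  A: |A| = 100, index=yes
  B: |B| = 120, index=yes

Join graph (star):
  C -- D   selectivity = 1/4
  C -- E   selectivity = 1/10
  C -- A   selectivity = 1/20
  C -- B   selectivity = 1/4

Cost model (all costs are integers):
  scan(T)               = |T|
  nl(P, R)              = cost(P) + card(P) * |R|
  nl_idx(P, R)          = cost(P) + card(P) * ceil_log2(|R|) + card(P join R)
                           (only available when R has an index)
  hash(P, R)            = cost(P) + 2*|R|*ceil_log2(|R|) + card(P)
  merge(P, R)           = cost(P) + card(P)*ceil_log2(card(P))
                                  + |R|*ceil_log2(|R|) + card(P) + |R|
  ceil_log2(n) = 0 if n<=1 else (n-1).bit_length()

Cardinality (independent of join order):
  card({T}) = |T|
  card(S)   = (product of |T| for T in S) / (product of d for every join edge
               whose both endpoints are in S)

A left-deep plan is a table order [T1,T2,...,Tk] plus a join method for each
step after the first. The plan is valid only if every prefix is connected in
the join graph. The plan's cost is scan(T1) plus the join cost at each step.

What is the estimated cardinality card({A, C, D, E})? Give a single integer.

Tables in S: A(100), C(100), D(200), E(100)
Edges inside S: C-D(d=4), C-E(d=10), C-A(d=20)
numerator = 100 * 100 * 200 * 100 = 200000000
denominator = 4 * 10 * 20 = 800
card(S) = 200000000 / 800 = 250000

250000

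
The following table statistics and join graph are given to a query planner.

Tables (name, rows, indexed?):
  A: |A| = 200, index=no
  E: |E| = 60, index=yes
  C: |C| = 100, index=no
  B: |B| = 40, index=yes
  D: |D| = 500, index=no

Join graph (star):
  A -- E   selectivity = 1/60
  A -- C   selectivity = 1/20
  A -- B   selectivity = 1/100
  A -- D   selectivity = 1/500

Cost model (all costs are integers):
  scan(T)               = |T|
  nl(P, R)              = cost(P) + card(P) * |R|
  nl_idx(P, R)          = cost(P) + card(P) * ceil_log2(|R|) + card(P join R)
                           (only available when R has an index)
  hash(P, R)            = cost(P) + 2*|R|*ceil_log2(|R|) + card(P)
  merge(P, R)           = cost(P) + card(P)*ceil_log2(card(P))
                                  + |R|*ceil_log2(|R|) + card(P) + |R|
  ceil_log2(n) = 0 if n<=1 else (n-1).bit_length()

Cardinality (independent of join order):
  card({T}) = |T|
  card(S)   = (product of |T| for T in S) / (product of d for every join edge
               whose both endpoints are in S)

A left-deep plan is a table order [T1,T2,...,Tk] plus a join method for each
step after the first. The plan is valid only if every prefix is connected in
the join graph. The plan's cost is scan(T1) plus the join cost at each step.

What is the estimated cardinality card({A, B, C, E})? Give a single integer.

400

Tables in S: A(200), B(40), C(100), E(60)
Edges inside S: A-E(d=60), A-C(d=20), A-B(d=100)
numerator = 200 * 40 * 100 * 60 = 48000000
denominator = 60 * 20 * 100 = 120000
card(S) = 48000000 / 120000 = 400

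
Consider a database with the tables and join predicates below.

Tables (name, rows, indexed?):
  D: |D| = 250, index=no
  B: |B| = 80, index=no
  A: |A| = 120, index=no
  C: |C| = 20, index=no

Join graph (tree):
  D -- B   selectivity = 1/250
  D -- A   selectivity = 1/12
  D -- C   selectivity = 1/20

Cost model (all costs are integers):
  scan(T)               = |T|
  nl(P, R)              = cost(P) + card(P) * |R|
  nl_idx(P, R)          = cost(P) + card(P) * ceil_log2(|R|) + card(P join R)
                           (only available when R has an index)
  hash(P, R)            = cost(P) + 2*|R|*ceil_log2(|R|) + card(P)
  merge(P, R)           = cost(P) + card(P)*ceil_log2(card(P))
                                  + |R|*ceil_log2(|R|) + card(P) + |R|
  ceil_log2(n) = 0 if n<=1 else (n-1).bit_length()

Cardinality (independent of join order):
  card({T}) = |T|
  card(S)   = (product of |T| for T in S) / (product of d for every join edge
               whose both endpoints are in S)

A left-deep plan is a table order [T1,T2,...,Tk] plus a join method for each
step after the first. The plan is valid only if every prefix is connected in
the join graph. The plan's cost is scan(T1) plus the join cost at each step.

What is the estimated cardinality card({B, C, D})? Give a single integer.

80

Tables in S: B(80), C(20), D(250)
Edges inside S: D-B(d=250), D-C(d=20)
numerator = 80 * 20 * 250 = 400000
denominator = 250 * 20 = 5000
card(S) = 400000 / 5000 = 80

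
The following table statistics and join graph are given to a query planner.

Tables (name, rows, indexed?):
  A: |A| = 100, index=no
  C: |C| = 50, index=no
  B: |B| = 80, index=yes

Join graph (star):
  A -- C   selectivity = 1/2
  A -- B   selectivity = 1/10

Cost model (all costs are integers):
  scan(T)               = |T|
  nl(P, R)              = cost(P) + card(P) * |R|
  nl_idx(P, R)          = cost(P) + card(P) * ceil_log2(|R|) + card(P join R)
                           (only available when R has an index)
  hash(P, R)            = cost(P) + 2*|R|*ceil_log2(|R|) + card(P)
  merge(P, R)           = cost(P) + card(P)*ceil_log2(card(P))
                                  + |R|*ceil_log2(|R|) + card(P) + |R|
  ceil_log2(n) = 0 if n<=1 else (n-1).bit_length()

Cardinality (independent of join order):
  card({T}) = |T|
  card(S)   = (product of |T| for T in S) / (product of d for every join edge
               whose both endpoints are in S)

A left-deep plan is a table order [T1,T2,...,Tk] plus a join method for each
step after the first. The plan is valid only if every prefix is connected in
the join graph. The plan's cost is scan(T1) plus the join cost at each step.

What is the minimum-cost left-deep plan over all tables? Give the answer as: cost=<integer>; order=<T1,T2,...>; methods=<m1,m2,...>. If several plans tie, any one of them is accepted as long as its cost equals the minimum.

cost=2720; order=A,B,C; methods=hash,hash

Selinger DP (subsets sized 1..n):
  {A}: scan cost=100, card=100
  {C}: scan cost=50, card=50
  {B}: scan cost=80, card=80
  {AC}: card=2500; try (C,hash)→800, (A,merge)→1200, (C,merge)→1250, (A,hash)→1500, (A,nl)→5050, (C,nl)→5100; best=800 via (C,hash)
  {AB}: card=800; try (B,hash)→1320, (A,merge)→1520, (B,merge)→1540, (A,hash)→1560, (B,nl_idx)→1600, (A,nl)→8080 …(+1); best=1320 via (B,hash)
  {ABC}: card=20000; try (C,hash)→2720, (B,hash)→4420, (C,merge)→10470, (B,merge)→33940, (B,nl_idx)→38300, (C,nl)→41320 …(+1); best=2720 via (C,hash)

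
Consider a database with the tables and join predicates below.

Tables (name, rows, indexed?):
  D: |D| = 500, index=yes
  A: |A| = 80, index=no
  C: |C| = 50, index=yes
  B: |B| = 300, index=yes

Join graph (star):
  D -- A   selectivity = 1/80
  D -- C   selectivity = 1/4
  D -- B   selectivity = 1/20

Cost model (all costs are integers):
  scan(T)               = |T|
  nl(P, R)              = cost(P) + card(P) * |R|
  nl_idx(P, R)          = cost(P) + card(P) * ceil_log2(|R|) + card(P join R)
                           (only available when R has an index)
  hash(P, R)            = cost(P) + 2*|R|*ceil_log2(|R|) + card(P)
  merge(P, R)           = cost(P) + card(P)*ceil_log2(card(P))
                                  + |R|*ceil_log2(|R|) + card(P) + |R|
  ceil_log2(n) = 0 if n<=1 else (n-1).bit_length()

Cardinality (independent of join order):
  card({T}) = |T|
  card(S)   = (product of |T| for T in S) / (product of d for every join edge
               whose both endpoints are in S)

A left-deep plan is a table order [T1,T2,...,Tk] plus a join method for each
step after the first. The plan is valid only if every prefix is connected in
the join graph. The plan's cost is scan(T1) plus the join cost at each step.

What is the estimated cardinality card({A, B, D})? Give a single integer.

Tables in S: A(80), B(300), D(500)
Edges inside S: D-A(d=80), D-B(d=20)
numerator = 80 * 300 * 500 = 12000000
denominator = 80 * 20 = 1600
card(S) = 12000000 / 1600 = 7500

7500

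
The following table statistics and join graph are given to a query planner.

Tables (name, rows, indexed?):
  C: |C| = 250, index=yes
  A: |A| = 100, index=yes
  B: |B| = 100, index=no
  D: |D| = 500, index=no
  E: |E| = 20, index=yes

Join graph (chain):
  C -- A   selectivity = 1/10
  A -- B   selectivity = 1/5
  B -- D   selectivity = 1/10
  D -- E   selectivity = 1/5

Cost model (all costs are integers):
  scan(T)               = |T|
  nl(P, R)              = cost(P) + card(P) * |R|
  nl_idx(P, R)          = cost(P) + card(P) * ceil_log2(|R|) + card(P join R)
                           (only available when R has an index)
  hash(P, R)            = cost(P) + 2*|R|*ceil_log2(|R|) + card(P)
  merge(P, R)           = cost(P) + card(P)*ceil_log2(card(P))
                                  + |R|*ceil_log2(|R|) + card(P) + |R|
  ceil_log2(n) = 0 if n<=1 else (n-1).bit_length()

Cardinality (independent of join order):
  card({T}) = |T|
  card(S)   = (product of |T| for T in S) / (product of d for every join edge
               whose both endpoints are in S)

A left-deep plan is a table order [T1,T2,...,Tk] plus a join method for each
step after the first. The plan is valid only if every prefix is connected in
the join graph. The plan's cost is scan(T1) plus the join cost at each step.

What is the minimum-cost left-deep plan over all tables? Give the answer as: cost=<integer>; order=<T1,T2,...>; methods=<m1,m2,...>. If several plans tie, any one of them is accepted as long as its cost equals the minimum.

cost=430000; order=D,E,B,A,C; methods=hash,hash,hash,hash

Selinger DP (subsets sized 1..n):
  {C}: scan cost=250, card=250
  {A}: scan cost=100, card=100
  {B}: scan cost=100, card=100
  {D}: scan cost=500, card=500
  {E}: scan cost=20, card=20
  {AC}: card=2500; try (A,hash)→1900, (C,merge)→3150, (A,merge)→3300, (C,nl_idx)→3400, (C,hash)→4200, (A,nl_idx)→4500 …(+2); best=1900 via (A,hash)
  {AB}: card=2000; try (B,hash)→1600, (A,hash)→1600, (B,merge)→1700, (A,merge)→1700, (A,nl_idx)→2800, (B,nl)→10100 …(+1); best=1600 via (B,hash)
  {BD}: card=5000; try (B,hash)→2400, (D,merge)→5900, (B,merge)→6300, (D,hash)→9200, (D,nl)→50100, (B,nl)→50500; best=2400 via (B,hash)
  {DE}: card=2000; try (E,hash)→1200, (E,nl_idx)→5000, (D,merge)→5140, (E,merge)→5620, (D,hash)→9040, (D,nl)→10020 …(+1); best=1200 via (E,hash)
  {ABC}: card=50000; try (B,hash)→5800, (C,hash)→7600, (C,merge)→27850, (B,merge)→35200, (C,nl_idx)→67600, (B,nl)→251900 …(+1); best=5800 via (B,hash)
  {ABD}: card=100000; try (A,hash)→8800, (D,hash)→12600, (D,merge)→30600, (A,merge)→73200, (A,nl_idx)→137400, (A,nl)→502400 …(+1); best=8800 via (A,hash)
  {BDE}: card=20000; try (B,hash)→4600, (E,hash)→7600, (B,merge)→26000, (E,nl_idx)→47400, (E,merge)→72520, (E,nl)→102400 …(+1); best=4600 via (B,hash)
  {ABCD}: card=2500000; try (D,hash)→64800, (C,hash)→112800, (D,merge)→860800, (C,merge)→1811050, (C,nl_idx)→3308800, (D,nl)→25005800 …(+1); best=64800 via (D,hash)
  {ABDE}: card=400000; try (A,hash)→26000, (E,hash)→109000, (A,merge)→325400, (A,nl_idx)→544600, (E,nl_idx)→908800, (E,merge)→1808920 …(+2); best=26000 via (A,hash)
  {ABCDE}: card=10000000; try (C,hash)→430000, (E,hash)→2565000, (C,merge)→8028250, (C,nl_idx)→13226000, (E,nl_idx)→22564800, (E,nl)→50064800 …(+2); best=430000 via (C,hash)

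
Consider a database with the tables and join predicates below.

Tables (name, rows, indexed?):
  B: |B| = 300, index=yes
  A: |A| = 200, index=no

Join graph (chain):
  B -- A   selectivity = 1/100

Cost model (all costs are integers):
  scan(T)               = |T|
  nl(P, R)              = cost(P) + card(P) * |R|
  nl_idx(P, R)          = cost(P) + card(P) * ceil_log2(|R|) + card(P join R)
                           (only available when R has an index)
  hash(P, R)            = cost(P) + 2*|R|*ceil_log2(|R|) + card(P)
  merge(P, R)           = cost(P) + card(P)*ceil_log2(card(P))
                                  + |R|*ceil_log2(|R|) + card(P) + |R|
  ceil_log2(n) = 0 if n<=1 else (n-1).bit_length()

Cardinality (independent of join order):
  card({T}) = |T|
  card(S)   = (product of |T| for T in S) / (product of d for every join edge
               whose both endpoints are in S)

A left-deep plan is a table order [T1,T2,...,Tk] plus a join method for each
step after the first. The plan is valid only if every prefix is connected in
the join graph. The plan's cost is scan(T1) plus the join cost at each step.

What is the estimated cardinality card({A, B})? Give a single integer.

600

Tables in S: A(200), B(300)
Edges inside S: B-A(d=100)
numerator = 200 * 300 = 60000
denominator = 100 = 100
card(S) = 60000 / 100 = 600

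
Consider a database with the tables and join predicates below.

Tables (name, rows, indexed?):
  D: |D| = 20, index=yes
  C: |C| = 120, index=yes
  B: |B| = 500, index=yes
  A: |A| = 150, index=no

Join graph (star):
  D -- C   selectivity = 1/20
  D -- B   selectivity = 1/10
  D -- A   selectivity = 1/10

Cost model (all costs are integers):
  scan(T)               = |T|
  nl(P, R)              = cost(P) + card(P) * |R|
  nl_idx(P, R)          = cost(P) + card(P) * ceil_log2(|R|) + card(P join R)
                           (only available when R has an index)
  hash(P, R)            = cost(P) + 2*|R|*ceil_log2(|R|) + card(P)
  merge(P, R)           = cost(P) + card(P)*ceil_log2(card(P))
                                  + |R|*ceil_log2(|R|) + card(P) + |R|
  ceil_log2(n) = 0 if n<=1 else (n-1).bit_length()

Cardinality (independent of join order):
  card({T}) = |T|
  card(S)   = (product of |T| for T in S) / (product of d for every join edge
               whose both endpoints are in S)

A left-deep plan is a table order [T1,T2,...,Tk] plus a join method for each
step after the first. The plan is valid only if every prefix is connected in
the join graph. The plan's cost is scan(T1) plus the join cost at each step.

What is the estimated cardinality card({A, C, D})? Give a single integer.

Tables in S: A(150), C(120), D(20)
Edges inside S: D-C(d=20), D-A(d=10)
numerator = 150 * 120 * 20 = 360000
denominator = 20 * 10 = 200
card(S) = 360000 / 200 = 1800

1800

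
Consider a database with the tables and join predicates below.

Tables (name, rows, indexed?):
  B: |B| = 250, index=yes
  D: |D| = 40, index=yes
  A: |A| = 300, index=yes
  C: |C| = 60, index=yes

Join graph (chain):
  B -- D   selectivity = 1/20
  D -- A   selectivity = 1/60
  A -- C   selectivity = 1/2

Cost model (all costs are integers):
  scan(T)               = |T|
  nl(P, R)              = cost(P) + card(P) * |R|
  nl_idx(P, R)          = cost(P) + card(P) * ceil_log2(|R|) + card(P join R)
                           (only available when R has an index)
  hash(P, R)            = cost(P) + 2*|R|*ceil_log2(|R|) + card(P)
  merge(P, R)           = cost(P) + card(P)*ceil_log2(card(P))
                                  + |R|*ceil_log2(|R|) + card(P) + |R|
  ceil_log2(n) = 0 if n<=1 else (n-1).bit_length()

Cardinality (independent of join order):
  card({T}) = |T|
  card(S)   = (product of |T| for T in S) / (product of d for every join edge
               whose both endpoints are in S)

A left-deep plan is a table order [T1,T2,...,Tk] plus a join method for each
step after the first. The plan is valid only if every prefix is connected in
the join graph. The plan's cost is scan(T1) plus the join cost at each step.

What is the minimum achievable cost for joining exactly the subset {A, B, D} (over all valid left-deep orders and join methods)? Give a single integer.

Selinger DP over subsets of {A,B,D}:
  {B}: scan cost=250, card=250
  {D}: scan cost=40, card=40
  {A}: scan cost=300, card=300
  {BD}: card=500; try (B,nl_idx)→860, (D,hash)→980, (D,nl_idx)→2250, (B,merge)→2570, (D,merge)→2780, (B,hash)→4080 …(+2); best=860 via (B,nl_idx)
  {AD}: card=200; try (A,nl_idx)→600, (D,hash)→1080, (D,nl_idx)→2300, (A,merge)→3320, (D,merge)→3580, (A,hash)→5480 …(+2); best=600 via (A,nl_idx)
  {ABD}: card=2500; try (B,merge)→4650, (B,nl_idx)→4700, (B,hash)→4800, (A,hash)→6760, (A,nl_idx)→7860, (A,merge)→8860 …(+2); best=4650 via (B,merge)

4650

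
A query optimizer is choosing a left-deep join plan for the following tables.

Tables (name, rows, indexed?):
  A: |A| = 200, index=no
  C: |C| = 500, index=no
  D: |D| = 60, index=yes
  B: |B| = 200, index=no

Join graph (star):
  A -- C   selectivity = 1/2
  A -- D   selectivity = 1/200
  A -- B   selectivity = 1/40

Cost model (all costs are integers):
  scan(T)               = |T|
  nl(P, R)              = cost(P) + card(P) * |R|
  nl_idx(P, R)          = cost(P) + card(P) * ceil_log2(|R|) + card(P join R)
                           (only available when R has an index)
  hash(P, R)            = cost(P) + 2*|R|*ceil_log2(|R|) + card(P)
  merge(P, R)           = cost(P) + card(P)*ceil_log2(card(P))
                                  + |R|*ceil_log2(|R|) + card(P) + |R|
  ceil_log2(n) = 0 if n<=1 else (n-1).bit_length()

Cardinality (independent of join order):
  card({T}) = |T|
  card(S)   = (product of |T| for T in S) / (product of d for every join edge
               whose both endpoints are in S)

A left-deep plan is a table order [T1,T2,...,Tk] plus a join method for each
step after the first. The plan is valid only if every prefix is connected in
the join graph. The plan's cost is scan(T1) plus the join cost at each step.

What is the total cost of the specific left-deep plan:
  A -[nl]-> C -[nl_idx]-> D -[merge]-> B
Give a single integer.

step 1: scan A: cost=200, card=200
step 2: join C via nl
    card(P join C) = 200*500/(2) = 50000
    cost = 200 + 200*500 = 100200
step 3: join D via nl_idx
    card(P join D) = 50000*60/(200) = 15000
    cost = 100200 + 50000*6 + 15000 = 415200
step 4: join B via merge
    card(P join B) = 15000*200/(40) = 75000
    cost = 415200 + 15000*14 + 200*8 + 15000 + 200 = 642000

642000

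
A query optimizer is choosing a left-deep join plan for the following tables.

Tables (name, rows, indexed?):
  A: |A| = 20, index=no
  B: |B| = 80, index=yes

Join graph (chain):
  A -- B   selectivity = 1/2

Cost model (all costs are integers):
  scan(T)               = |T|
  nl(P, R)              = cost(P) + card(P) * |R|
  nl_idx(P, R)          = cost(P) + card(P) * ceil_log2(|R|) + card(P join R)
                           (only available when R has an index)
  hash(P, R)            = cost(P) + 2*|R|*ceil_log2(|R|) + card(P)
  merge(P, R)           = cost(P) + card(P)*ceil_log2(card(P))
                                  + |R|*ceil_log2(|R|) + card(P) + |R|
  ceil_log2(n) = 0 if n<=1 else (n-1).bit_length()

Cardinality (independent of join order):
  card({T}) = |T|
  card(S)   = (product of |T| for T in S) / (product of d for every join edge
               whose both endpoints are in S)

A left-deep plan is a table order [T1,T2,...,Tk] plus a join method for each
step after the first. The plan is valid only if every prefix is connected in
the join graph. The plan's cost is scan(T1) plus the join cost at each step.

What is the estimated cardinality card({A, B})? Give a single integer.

800

Tables in S: A(20), B(80)
Edges inside S: A-B(d=2)
numerator = 20 * 80 = 1600
denominator = 2 = 2
card(S) = 1600 / 2 = 800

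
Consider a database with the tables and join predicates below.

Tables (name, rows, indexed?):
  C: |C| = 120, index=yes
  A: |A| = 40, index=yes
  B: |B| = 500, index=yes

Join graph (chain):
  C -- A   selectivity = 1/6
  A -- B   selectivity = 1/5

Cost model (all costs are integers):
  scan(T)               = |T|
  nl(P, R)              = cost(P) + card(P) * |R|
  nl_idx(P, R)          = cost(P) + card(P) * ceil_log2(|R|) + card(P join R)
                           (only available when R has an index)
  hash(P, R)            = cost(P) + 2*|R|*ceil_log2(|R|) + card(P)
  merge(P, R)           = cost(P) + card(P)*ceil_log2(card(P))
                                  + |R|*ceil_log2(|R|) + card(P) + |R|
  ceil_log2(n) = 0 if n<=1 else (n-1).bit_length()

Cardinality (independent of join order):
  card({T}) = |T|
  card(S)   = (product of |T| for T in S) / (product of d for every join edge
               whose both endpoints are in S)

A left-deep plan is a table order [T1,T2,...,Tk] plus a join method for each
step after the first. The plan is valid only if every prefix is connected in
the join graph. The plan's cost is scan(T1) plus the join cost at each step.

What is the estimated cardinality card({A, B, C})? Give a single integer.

80000

Tables in S: A(40), B(500), C(120)
Edges inside S: C-A(d=6), A-B(d=5)
numerator = 40 * 500 * 120 = 2400000
denominator = 6 * 5 = 30
card(S) = 2400000 / 30 = 80000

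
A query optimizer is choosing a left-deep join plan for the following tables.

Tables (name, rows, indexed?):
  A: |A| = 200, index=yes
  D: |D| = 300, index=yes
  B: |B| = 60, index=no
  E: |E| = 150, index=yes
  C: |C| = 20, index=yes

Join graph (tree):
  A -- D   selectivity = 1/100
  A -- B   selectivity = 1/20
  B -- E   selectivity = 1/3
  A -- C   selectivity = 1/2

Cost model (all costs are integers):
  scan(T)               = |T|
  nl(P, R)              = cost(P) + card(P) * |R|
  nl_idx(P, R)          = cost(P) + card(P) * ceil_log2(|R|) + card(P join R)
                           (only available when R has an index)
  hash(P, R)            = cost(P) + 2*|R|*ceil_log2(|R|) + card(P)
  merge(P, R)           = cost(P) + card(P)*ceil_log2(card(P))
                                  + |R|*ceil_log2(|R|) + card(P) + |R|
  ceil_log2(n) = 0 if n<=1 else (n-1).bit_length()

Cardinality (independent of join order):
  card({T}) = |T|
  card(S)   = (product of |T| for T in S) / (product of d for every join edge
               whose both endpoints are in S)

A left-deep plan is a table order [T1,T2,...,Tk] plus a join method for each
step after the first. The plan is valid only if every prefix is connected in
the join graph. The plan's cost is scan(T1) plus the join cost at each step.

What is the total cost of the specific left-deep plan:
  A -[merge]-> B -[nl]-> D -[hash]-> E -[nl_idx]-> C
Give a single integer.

1536620

step 1: scan A: cost=200, card=200
step 2: join B via merge
    card(P join B) = 200*60/(20) = 600
    cost = 200 + 200*8 + 60*6 + 200 + 60 = 2420
step 3: join D via nl
    card(P join D) = 600*300/(100) = 1800
    cost = 2420 + 600*300 = 182420
step 4: join E via hash
    card(P join E) = 1800*150/(3) = 90000
    cost = 182420 + 2*150*8 + 1800 = 186620
step 5: join C via nl_idx
    card(P join C) = 90000*20/(2) = 900000
    cost = 186620 + 90000*5 + 900000 = 1536620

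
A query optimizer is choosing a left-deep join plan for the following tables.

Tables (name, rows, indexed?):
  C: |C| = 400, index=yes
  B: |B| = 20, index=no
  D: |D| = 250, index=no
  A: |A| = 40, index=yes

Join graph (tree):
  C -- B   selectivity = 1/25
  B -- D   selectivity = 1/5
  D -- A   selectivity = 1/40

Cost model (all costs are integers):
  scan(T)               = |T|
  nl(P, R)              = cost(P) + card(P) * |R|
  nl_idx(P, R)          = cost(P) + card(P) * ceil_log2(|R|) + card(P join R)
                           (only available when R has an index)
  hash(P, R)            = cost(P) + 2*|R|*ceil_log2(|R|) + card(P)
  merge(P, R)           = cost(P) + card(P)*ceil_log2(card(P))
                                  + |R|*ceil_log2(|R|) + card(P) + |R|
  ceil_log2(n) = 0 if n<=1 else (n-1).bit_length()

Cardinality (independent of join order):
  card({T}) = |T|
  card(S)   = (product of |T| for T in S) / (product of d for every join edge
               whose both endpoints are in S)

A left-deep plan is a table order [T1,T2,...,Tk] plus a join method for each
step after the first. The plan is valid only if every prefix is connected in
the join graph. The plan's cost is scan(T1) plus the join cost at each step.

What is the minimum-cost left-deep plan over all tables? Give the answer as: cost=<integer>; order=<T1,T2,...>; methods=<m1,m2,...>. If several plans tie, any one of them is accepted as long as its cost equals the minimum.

cost=9630; order=D,A,B,C; methods=hash,hash,hash

Selinger DP (subsets sized 1..n):
  {C}: scan cost=400, card=400
  {B}: scan cost=20, card=20
  {D}: scan cost=250, card=250
  {A}: scan cost=40, card=40
  {BC}: card=320; try (C,nl_idx)→520, (B,hash)→1000, (C,merge)→4140, (B,merge)→4520, (C,hash)→7240, (C,nl)→8020 …(+1); best=520 via (C,nl_idx)
  {BD}: card=1000; try (B,hash)→700, (D,merge)→2390, (B,merge)→2620, (D,hash)→4040, (D,nl)→5020, (B,nl)→5250; best=700 via (B,hash)
  {AD}: card=250; try (A,hash)→980, (A,nl_idx)→2000, (D,merge)→2570, (A,merge)→2780, (D,hash)→4080, (D,nl)→10040 …(+1); best=980 via (A,hash)
  {BCD}: card=16000; try (D,hash)→4840, (D,merge)→5970, (C,hash)→8900, (C,merge)→15700, (C,nl_idx)→25700, (D,nl)→80520 …(+1); best=4840 via (D,hash)
  {ABD}: card=1000; try (B,hash)→1430, (A,hash)→2180, (B,merge)→3350, (B,nl)→5980, (A,nl_idx)→7700, (A,merge)→11980 …(+1); best=1430 via (B,hash)
  {ABCD}: card=16000; try (C,hash)→9630, (C,merge)→16430, (A,hash)→21320, (C,nl_idx)→26430, (A,nl_idx)→116840, (A,merge)→245120 …(+2); best=9630 via (C,hash)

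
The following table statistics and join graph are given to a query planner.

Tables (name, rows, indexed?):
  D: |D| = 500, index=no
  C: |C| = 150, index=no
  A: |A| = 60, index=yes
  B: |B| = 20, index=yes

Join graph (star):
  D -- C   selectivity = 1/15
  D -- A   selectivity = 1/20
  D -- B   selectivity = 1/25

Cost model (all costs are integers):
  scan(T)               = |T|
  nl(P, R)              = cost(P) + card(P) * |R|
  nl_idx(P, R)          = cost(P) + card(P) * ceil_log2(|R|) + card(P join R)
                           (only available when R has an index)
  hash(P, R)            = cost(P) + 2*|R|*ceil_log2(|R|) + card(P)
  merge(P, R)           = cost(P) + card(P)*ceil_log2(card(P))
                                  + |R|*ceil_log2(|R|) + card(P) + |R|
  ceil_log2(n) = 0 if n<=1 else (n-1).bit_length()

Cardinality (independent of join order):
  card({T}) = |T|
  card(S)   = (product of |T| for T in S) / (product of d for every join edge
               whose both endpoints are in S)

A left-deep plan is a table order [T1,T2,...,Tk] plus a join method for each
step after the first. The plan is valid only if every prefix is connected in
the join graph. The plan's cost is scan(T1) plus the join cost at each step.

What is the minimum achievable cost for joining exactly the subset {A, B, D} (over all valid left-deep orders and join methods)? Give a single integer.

2320

Selinger DP over subsets of {A,B,D}:
  {D}: scan cost=500, card=500
  {A}: scan cost=60, card=60
  {B}: scan cost=20, card=20
  {AD}: card=1500; try (A,hash)→1720, (A,nl_idx)→5000, (D,merge)→5480, (A,merge)→5920, (D,hash)→9120, (D,nl)→30060 …(+1); best=1720 via (A,hash)
  {BD}: card=400; try (B,hash)→1200, (B,nl_idx)→3400, (D,merge)→5140, (B,merge)→5620, (D,hash)→9040, (D,nl)→10020 …(+1); best=1200 via (B,hash)
  {ABD}: card=1200; try (A,hash)→2320, (B,hash)→3420, (A,nl_idx)→4800, (A,merge)→5620, (B,nl_idx)→10420, (B,merge)→19840 …(+2); best=2320 via (A,hash)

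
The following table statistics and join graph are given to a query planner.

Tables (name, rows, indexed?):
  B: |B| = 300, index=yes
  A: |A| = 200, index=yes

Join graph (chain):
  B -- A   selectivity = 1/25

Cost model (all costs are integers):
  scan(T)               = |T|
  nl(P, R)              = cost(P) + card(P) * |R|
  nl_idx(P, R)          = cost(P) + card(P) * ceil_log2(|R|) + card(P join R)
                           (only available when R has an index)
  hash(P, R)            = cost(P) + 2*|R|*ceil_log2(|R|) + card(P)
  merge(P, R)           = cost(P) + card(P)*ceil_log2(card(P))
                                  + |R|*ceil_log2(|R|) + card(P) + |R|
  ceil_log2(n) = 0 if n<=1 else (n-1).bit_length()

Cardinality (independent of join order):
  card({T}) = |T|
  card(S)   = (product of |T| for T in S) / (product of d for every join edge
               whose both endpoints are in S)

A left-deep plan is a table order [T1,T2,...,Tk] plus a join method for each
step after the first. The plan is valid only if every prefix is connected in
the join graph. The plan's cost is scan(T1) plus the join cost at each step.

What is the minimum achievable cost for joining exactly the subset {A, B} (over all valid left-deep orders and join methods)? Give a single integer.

Selinger DP over subsets of {A,B}:
  {B}: scan cost=300, card=300
  {A}: scan cost=200, card=200
  {AB}: card=2400; try (A,hash)→3800, (B,nl_idx)→4400, (B,merge)→5000, (A,merge)→5100, (A,nl_idx)→5100, (B,hash)→5800 …(+2); best=3800 via (A,hash)

3800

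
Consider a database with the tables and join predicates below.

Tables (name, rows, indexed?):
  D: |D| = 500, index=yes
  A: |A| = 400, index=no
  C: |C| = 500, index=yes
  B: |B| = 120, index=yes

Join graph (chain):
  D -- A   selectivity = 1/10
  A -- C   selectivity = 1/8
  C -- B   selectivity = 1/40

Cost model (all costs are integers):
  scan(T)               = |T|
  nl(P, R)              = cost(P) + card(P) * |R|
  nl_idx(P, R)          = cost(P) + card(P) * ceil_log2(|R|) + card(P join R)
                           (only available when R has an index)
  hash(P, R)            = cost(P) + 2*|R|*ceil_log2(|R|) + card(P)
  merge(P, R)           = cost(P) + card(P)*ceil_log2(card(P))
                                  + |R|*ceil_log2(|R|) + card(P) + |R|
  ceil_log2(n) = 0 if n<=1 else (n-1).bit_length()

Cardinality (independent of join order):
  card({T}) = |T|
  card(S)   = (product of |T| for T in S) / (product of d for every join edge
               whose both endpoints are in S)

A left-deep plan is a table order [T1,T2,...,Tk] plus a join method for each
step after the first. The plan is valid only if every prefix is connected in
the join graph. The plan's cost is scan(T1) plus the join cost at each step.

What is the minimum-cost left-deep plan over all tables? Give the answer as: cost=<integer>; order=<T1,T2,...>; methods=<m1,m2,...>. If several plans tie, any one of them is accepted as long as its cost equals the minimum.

cost=95380; order=C,B,A,D; methods=hash,hash,hash

Selinger DP (subsets sized 1..n):
  {D}: scan cost=500, card=500
  {A}: scan cost=400, card=400
  {C}: scan cost=500, card=500
  {B}: scan cost=120, card=120
  {AD}: card=20000; try (A,hash)→8200, (D,merge)→9400, (A,merge)→9500, (D,hash)→9800, (D,nl_idx)→24000, (D,nl)→200400 …(+1); best=8200 via (A,hash)
  {AC}: card=25000; try (A,hash)→8200, (C,merge)→9400, (A,merge)→9500, (C,hash)→9800, (C,nl_idx)→29000, (C,nl)→200400 …(+1); best=8200 via (A,hash)
  {BC}: card=1500; try (B,hash)→2680, (C,nl_idx)→2700, (B,nl_idx)→5500, (C,merge)→6080, (B,merge)→6460, (C,hash)→9240 …(+2); best=2680 via (B,hash)
  {ACD}: card=1250000; try (C,hash)→37200, (D,hash)→42200, (C,merge)→333200, (D,merge)→413200, (C,nl_idx)→1438200, (D,nl_idx)→1483200 …(+2); best=37200 via (C,hash)
  {ABC}: card=75000; try (A,hash)→11380, (A,merge)→24680, (B,hash)→34880, (B,nl_idx)→258200, (B,merge)→409160, (A,nl)→602680 …(+1); best=11380 via (A,hash)
  {ABCD}: card=3750000; try (D,hash)→95380, (B,hash)→1288880, (D,merge)→1366380, (D,nl_idx)→4436380, (B,nl_idx)→12537200, (B,merge)→27538160 …(+2); best=95380 via (D,hash)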